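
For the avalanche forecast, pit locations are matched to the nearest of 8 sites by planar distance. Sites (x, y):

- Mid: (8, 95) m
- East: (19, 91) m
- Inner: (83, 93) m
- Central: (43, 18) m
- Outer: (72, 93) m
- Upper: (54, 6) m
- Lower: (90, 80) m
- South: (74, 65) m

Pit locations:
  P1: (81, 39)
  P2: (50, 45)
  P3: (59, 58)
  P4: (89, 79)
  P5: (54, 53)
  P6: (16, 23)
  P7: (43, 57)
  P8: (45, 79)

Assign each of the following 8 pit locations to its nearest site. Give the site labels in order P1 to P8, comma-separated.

South, Central, South, Lower, South, Central, South, East

P1 → South (d²=725.00)
P2 → Central (d²=778.00)
P3 → South (d²=274.00)
P4 → Lower (d²=2.00)
P5 → South (d²=544.00)
P6 → Central (d²=754.00)
P7 → South (d²=1025.00)
P8 → East (d²=820.00)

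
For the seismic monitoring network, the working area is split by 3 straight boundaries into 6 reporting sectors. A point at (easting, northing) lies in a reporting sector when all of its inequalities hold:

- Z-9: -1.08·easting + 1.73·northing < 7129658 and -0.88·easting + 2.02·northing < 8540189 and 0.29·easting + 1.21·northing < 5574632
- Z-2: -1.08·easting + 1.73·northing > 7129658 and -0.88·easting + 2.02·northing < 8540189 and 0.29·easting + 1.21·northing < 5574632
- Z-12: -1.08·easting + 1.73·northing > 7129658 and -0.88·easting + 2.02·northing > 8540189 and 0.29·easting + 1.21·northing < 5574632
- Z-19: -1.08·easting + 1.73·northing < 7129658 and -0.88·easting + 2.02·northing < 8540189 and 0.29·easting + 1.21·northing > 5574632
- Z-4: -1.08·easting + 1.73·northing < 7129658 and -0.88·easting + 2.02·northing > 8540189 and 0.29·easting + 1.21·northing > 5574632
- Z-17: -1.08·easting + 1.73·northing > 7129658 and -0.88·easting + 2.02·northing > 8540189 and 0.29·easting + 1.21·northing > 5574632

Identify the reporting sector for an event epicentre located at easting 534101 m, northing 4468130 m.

-1.08·534101 + 1.73·4468130 = 7153035.820, which is > 7129658
-0.88·534101 + 2.02·4468130 = 8555613.720, which is > 8540189
0.29·534101 + 1.21·4468130 = 5561326.590, which is < 5574632
This sign pattern matches Z-12.

Z-12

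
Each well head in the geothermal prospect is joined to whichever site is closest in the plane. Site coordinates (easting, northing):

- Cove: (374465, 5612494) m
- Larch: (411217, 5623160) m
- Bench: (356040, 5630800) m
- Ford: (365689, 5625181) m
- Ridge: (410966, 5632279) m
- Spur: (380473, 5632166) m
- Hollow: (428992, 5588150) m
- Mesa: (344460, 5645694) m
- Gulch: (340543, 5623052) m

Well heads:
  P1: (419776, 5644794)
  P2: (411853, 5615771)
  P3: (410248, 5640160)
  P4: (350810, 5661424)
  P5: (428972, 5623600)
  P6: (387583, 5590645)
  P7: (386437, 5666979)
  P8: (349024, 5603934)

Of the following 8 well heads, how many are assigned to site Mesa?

P1 → Ridge
P2 → Larch
P3 → Ridge
P4 → Mesa
P5 → Larch
P6 → Cove
P7 → Spur
P8 → Gulch
1 of the 8 goes to Mesa.

1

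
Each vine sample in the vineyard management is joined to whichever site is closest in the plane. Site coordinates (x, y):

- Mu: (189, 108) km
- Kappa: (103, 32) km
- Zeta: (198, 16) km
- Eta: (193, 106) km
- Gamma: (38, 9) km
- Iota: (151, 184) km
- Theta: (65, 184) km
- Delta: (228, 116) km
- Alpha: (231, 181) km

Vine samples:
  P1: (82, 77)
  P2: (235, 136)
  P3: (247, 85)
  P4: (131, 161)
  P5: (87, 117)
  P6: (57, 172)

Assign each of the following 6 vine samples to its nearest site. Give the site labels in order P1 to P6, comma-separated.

P1 → Kappa (d²=2466.00)
P2 → Delta (d²=449.00)
P3 → Delta (d²=1322.00)
P4 → Iota (d²=929.00)
P5 → Theta (d²=4973.00)
P6 → Theta (d²=208.00)

Kappa, Delta, Delta, Iota, Theta, Theta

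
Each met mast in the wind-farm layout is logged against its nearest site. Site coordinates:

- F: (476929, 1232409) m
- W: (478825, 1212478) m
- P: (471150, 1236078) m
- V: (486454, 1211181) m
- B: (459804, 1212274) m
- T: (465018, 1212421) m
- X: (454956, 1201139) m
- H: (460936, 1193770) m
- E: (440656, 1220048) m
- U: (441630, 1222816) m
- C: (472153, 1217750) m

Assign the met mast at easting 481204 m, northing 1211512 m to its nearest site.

Squared distances to each site:
F: 454960234.000; W: 6592797.000; P: 704571272.000; V: 27672061.000; B: 458540644.000; T: 262812877.000; X: 796556633.000; H: 725570388.000; E: 1717003600.000; U: 1693881892.000; C: 120833245.000.
Minimum at W.

W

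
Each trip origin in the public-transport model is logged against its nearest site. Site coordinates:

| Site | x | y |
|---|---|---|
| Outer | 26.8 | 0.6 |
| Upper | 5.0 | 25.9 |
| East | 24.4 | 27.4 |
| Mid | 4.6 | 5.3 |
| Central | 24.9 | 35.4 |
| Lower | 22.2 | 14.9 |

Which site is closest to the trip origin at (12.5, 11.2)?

Squared distances to each site:
Outer: 316.850; Upper: 272.340; East: 404.050; Mid: 97.220; Central: 739.400; Lower: 107.780.
Minimum at Mid.

Mid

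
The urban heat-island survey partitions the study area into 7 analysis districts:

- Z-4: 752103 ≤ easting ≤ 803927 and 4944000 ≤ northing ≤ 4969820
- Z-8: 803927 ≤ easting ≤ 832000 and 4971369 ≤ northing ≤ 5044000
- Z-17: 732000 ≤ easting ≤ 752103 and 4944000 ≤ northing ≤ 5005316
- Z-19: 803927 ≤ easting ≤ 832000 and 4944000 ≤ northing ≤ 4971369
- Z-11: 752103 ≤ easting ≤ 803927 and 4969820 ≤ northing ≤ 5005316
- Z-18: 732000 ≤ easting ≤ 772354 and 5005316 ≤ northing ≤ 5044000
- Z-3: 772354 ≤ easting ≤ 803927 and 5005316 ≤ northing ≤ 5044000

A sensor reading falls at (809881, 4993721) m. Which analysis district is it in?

The point has easting = 809881 and northing = 4993721.
Only Z-8 satisfies 803927 ≤ easting ≤ 832000 and 4971369 ≤ northing ≤ 5044000.

Z-8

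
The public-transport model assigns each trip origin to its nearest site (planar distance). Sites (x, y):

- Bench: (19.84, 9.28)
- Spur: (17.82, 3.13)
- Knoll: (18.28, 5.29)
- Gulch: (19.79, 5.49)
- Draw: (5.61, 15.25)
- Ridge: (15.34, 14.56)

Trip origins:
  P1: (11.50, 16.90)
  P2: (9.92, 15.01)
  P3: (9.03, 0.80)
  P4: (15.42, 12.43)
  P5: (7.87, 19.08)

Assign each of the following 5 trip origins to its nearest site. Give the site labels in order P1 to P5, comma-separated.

P1 → Ridge (d²=20.22)
P2 → Draw (d²=18.63)
P3 → Spur (d²=82.69)
P4 → Ridge (d²=4.54)
P5 → Draw (d²=19.78)

Ridge, Draw, Spur, Ridge, Draw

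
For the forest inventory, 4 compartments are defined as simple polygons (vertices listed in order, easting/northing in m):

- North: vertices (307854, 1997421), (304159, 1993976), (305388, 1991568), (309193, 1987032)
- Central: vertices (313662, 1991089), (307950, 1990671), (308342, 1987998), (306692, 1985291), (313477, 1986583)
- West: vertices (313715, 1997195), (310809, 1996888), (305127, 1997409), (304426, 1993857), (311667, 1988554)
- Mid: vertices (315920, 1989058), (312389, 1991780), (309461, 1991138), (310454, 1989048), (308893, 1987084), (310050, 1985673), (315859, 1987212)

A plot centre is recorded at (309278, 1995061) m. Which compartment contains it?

West

Cast a ray rightward from (309278, 1995061). For each polygon, the edges (by vertex number in listed order) whose endpoints lie on opposite sides of northing = 1995061, where each meets that height, and whether that is right or left of the point:
North: 1–2 at easting≈305322.7 (left), 4–1 at easting≈308158.2 (left) → 0 crossings.
Central: no edge straddles that height → 0 crossings.
West: 3–4 at easting≈304663.6 (left), 5–1 at easting≈313209.2 (right) → 1 crossing.
Mid: no edge straddles that height → 0 crossings.
Only West has an odd count, so the point is inside West.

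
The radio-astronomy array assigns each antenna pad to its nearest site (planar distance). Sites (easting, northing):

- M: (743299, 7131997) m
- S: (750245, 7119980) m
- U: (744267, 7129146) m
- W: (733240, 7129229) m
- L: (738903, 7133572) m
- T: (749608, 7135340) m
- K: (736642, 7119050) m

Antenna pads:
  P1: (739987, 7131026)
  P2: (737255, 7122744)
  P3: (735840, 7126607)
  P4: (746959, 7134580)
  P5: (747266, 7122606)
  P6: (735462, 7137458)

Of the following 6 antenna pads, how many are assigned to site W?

1

P1 → L
P2 → K
P3 → W
P4 → T
P5 → S
P6 → L
1 of the 6 goes to W.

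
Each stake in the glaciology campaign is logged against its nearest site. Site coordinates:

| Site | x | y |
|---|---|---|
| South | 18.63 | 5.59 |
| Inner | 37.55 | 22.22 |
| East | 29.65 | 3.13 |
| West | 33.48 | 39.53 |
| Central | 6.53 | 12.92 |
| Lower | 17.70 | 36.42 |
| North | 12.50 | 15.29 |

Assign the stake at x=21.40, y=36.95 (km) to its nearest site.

Lower

Squared distances to each site:
South: 991.123; Inner: 477.795; East: 1211.855; West: 152.583; Central: 798.558; Lower: 13.971; North: 548.366.
Minimum at Lower.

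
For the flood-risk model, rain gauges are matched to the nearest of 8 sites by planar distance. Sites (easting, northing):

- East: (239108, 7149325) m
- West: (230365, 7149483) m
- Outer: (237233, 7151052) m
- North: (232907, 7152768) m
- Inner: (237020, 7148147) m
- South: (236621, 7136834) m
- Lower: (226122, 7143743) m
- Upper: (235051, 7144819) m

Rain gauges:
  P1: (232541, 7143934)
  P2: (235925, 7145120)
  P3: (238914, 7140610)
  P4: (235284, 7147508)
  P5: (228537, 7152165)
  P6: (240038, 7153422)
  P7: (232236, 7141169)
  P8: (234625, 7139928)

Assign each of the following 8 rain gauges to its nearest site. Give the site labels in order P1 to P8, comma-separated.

P1 → Upper (d²=7083325.00)
P2 → Upper (d²=854477.00)
P3 → South (d²=19516025.00)
P4 → Inner (d²=3422017.00)
P5 → West (d²=10534708.00)
P6 → Outer (d²=13484925.00)
P7 → Upper (d²=21246725.00)
P8 → South (d²=13556852.00)

Upper, Upper, South, Inner, West, Outer, Upper, South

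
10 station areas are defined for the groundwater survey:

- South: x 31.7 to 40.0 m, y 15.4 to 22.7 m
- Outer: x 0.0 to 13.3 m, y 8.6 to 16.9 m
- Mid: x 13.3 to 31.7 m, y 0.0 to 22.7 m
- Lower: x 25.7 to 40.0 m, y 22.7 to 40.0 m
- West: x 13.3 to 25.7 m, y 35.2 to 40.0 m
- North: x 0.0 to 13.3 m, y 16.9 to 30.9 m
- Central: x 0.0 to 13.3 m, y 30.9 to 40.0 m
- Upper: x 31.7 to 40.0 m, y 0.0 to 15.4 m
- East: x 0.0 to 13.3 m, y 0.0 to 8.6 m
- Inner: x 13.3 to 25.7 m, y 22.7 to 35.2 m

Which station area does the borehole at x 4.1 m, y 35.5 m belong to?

Central

The point has x = 4.1 and y = 35.5.
Only Central satisfies 0.0 ≤ x ≤ 13.3 and 30.9 ≤ y ≤ 40.0.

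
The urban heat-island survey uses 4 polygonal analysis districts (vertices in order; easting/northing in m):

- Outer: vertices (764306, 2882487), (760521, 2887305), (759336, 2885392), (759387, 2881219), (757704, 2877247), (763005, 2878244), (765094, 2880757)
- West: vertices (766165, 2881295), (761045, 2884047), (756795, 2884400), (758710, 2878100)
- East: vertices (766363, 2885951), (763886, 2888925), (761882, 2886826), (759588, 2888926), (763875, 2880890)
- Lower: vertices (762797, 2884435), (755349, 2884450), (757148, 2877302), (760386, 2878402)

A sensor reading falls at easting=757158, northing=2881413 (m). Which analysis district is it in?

Cast a ray rightward from (757158, 2881413). For each polygon, the edges (by vertex number in listed order) whose endpoints lie on opposite sides of northing = 2881413, where each meets that height, and whether that is right or left of the point:
Outer: 3–4 at easting≈759384.6 (right), 7–1 at easting≈764795.2 (right) → 2 crossings.
West: 1–2 at easting≈765945.5 (right), 3–4 at easting≈757703.0 (right) → 2 crossings.
East: 4–5 at easting≈763596.0 (right), 5–1 at easting≈764132.1 (right) → 2 crossings.
Lower: 2–3 at easting≈756113.3 (left), 4–1 at easting≈761589.3 (right) → 1 crossing.
Only Lower has an odd count, so the point is inside Lower.

Lower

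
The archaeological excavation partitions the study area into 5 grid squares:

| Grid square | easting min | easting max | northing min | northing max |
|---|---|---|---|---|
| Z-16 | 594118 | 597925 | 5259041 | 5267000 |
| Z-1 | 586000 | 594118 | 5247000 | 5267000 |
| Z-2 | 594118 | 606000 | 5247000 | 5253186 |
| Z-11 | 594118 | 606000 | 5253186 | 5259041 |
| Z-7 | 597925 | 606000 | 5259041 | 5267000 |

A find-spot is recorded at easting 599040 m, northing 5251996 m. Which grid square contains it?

The point has easting = 599040 and northing = 5251996.
Only Z-2 satisfies 594118 ≤ easting ≤ 606000 and 5247000 ≤ northing ≤ 5253186.

Z-2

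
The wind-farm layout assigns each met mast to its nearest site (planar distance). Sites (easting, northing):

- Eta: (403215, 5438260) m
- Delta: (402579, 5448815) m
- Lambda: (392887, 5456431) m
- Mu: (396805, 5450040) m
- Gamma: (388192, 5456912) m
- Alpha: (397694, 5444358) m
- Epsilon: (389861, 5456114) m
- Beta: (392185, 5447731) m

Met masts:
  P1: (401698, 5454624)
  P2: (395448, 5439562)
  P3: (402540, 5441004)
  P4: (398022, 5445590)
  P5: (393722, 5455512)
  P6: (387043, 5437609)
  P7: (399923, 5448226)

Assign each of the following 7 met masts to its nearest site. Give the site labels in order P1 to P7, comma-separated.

Delta, Alpha, Eta, Alpha, Lambda, Beta, Delta

P1 → Delta (d²=34520642.00)
P2 → Alpha (d²=28046132.00)
P3 → Eta (d²=7985161.00)
P4 → Alpha (d²=1625408.00)
P5 → Lambda (d²=1541786.00)
P6 → Beta (d²=128895048.00)
P7 → Delta (d²=7401257.00)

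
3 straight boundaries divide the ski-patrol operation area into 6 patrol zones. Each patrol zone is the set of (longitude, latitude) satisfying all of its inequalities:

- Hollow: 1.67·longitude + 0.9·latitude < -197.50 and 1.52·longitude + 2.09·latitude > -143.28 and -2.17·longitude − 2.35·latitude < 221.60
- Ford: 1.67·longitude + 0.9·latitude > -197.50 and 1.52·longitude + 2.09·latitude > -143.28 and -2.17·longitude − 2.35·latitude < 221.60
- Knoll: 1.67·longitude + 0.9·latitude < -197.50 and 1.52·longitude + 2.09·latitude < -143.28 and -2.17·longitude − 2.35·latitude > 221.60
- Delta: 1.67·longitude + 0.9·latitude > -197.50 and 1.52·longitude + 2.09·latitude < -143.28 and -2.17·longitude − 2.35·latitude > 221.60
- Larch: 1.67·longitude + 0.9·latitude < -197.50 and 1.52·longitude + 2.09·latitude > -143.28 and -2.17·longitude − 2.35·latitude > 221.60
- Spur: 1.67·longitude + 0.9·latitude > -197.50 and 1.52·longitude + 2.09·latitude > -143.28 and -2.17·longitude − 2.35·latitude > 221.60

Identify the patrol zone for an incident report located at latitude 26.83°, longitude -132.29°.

1.67·-132.29 + 0.9·26.83 = -196.777, which is > -197.50
1.52·-132.29 + 2.09·26.83 = -145.006, which is < -143.28
-2.17·-132.29 − 2.35·26.83 = 224.019, which is > 221.60
This sign pattern matches Delta.

Delta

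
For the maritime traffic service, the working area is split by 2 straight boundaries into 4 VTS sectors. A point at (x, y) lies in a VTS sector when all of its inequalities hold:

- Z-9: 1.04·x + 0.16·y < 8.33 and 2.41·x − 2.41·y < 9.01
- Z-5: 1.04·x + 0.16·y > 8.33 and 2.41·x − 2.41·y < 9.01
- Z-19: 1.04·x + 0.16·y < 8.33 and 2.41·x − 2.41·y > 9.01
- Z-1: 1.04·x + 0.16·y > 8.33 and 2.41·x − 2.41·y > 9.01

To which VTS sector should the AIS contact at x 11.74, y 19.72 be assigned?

1.04·11.74 + 0.16·19.72 = 15.365, which is > 8.33
2.41·11.74 − 2.41·19.72 = -19.232, which is < 9.01
This sign pattern matches Z-5.

Z-5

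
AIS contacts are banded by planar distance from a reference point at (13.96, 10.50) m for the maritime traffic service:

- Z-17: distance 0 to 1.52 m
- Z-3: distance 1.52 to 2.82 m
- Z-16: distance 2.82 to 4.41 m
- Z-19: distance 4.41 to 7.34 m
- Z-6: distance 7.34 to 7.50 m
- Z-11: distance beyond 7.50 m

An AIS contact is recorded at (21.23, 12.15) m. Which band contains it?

Distance = √((21.23−13.96)² + (12.15−10.50)²) = √(52.853 + 2.723) = 7.455 m.
7.34 ≤ 7.455 < 7.50 → Z-6.

Z-6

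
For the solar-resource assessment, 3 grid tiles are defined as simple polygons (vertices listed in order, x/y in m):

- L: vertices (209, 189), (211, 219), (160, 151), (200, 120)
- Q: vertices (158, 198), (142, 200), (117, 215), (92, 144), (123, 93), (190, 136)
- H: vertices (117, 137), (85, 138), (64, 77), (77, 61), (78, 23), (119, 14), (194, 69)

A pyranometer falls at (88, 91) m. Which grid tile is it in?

H

Cast a ray rightward from (88, 91). For each polygon, the edges (by vertex number in listed order) whose endpoints lie on opposite sides of y = 91, where each meets that height, and whether that is right or left of the point:
L: no edge straddles that height → 0 crossings.
Q: no edge straddles that height → 0 crossings.
H: 2–3 at x≈68.8 (left), 7–1 at x≈169.1 (right) → 1 crossing.
Only H has an odd count, so the point is inside H.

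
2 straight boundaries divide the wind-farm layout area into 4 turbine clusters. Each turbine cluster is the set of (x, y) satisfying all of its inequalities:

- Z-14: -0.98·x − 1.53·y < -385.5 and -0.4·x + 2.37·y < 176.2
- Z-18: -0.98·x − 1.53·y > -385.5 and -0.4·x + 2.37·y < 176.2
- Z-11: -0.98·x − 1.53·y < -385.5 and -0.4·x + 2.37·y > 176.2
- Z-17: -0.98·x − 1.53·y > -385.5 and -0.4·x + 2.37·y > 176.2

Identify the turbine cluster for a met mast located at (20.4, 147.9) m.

-0.98·20.4 − 1.53·147.9 = -246.279, which is > -385.5
-0.4·20.4 + 2.37·147.9 = 342.363, which is > 176.2
This sign pattern matches Z-17.

Z-17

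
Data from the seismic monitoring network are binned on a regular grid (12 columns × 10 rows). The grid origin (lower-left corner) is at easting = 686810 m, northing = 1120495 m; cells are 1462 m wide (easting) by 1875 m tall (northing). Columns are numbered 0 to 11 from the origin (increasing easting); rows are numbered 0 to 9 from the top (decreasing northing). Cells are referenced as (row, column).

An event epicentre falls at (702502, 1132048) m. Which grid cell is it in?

Column index: ⌊(702502 − 686810) / 1462⌋ = ⌊10.733⌋ = 10
Row offset from origin: ⌊(1132048 − 1120495) / 1875⌋ = ⌊6.162⌋ = 6 → row 3 (counted from top)

(3, 10)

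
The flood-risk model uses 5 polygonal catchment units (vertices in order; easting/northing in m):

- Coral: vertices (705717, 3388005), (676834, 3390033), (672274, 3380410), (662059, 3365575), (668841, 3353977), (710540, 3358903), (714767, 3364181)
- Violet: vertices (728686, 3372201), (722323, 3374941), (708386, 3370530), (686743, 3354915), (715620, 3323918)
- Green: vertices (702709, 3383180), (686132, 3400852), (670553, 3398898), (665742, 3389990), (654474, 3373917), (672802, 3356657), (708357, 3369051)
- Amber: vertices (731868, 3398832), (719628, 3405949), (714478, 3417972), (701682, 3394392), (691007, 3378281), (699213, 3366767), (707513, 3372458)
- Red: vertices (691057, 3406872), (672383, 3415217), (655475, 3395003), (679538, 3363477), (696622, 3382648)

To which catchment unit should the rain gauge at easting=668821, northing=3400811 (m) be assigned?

Cast a ray rightward from (668821, 3400811). For each polygon, the edges (by vertex number in listed order) whose endpoints lie on opposite sides of northing = 3400811, where each meets that height, and whether that is right or left of the point:
Coral: no edge straddles that height → 0 crossings.
Violet: no edge straddles that height → 0 crossings.
Green: 1–2 at easting≈686170.5 (right), 2–3 at easting≈685805.1 (right) → 2 crossings.
Amber: 1–2 at easting≈728464.5 (right), 3–4 at easting≈705165.4 (right) → 2 crossings.
Red: 2–3 at easting≈660333.1 (left), 5–1 at easting≈692449.4 (right) → 1 crossing.
Only Red has an odd count, so the point is inside Red.

Red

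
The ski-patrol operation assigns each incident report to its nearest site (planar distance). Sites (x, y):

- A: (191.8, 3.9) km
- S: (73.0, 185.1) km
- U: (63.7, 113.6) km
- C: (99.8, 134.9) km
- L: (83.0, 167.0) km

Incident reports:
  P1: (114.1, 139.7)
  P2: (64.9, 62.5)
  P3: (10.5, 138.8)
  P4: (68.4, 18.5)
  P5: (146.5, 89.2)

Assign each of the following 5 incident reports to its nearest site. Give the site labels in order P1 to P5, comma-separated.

C, U, U, U, C

P1 → C (d²=227.53)
P2 → U (d²=2612.65)
P3 → U (d²=3465.28)
P4 → U (d²=9066.10)
P5 → C (d²=4269.38)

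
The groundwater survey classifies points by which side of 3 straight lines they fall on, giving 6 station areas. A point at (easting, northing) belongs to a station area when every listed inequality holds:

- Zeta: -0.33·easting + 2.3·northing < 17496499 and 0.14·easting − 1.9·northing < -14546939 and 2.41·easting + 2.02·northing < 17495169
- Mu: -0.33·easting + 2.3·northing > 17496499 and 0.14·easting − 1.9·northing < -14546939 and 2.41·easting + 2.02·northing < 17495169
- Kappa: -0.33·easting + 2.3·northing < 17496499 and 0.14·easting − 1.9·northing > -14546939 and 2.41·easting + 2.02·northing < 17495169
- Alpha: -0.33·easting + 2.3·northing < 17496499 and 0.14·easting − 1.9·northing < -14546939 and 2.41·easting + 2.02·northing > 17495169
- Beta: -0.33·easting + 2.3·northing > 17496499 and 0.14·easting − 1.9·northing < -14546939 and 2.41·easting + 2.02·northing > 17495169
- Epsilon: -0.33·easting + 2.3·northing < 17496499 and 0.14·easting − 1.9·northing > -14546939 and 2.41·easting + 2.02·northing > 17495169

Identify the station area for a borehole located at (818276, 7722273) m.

-0.33·818276 + 2.3·7722273 = 17491196.820, which is < 17496499
0.14·818276 − 1.9·7722273 = -14557760.060, which is < -14546939
2.41·818276 + 2.02·7722273 = 17571036.620, which is > 17495169
This sign pattern matches Alpha.

Alpha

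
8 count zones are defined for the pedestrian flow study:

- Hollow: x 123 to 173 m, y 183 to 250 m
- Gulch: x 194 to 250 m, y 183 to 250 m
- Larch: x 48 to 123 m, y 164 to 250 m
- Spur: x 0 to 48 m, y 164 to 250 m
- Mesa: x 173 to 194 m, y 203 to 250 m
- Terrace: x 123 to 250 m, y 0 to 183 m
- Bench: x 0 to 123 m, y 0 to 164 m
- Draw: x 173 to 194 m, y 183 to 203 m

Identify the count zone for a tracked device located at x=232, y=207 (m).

The point has x = 232 and y = 207.
Only Gulch satisfies 194 ≤ x ≤ 250 and 183 ≤ y ≤ 250.

Gulch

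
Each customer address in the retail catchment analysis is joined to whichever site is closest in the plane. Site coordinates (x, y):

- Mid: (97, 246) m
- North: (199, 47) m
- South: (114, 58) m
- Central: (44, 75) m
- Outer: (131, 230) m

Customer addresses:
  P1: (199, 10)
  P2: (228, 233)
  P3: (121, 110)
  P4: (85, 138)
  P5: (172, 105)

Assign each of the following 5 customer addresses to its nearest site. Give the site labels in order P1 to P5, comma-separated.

P1 → North (d²=1369.00)
P2 → Outer (d²=9418.00)
P3 → South (d²=2753.00)
P4 → Central (d²=5650.00)
P5 → North (d²=4093.00)

North, Outer, South, Central, North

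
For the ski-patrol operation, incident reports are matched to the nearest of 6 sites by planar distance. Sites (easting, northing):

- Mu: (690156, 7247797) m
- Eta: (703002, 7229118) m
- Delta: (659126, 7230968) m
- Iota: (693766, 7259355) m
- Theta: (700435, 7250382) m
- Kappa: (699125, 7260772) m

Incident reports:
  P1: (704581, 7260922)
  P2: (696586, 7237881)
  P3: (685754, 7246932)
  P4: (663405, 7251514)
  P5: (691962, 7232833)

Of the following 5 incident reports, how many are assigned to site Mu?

P1 → Kappa
P2 → Eta
P3 → Mu
P4 → Delta
P5 → Eta
1 of the 5 goes to Mu.

1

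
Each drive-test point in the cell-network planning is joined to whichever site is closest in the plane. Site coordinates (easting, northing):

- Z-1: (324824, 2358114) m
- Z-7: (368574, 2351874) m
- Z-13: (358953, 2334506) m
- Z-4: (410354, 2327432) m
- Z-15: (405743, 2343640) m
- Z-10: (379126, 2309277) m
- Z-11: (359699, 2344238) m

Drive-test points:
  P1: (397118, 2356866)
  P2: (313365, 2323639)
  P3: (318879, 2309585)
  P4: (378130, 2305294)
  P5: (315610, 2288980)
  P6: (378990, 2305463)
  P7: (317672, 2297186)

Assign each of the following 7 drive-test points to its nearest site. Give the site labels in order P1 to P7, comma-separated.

P1 → Z-15 (d²=249317701.00)
P2 → Z-1 (d²=1319834306.00)
P3 → Z-13 (d²=2226981717.00)
P4 → Z-10 (d²=16856305.00)
P5 → Z-13 (d²=3951232325.00)
P6 → Z-10 (d²=14565092.00)
P7 → Z-13 (d²=3096903361.00)

Z-15, Z-1, Z-13, Z-10, Z-13, Z-10, Z-13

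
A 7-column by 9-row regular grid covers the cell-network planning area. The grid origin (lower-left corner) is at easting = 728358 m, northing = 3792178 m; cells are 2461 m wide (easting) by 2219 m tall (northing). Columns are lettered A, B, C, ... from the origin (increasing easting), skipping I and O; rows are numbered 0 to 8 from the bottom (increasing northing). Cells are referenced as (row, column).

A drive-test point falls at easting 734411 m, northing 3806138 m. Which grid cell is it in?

Column index: ⌊(734411 − 728358) / 2461⌋ = ⌊2.460⌋ = 2 → column C
Row offset from origin: ⌊(3806138 − 3792178) / 2219⌋ = ⌊6.291⌋ = 6 → row 6

(6, C)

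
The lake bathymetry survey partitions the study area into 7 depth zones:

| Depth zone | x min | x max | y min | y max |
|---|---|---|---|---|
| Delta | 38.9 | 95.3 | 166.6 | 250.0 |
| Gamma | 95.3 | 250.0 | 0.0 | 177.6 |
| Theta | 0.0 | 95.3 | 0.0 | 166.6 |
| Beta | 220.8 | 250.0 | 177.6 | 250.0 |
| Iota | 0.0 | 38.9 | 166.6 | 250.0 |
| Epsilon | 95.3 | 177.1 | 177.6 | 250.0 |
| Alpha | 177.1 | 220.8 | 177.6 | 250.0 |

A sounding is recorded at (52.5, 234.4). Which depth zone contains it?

The point has x = 52.5 and y = 234.4.
Only Delta satisfies 38.9 ≤ x ≤ 95.3 and 166.6 ≤ y ≤ 250.0.

Delta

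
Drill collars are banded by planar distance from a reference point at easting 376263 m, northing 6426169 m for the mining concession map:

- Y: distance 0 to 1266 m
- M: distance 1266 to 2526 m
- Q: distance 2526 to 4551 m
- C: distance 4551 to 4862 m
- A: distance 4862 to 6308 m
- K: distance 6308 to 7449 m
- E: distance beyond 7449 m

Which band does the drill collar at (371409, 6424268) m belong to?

A

Distance = √((371409−376263)² + (6424268−6426169)²) = √(23561316.000 + 3613801.000) = 5212.976 m.
4862 ≤ 5212.976 < 6308 → A.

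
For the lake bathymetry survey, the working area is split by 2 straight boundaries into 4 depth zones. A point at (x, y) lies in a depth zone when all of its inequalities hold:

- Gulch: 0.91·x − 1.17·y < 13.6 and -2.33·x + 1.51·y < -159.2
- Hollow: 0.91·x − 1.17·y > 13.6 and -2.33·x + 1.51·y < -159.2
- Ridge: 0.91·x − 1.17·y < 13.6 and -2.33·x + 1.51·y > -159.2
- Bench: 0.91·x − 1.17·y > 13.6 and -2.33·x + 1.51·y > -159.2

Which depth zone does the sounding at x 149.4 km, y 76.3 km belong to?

Hollow

0.91·149.4 − 1.17·76.3 = 46.683, which is > 13.6
-2.33·149.4 + 1.51·76.3 = -232.889, which is < -159.2
This sign pattern matches Hollow.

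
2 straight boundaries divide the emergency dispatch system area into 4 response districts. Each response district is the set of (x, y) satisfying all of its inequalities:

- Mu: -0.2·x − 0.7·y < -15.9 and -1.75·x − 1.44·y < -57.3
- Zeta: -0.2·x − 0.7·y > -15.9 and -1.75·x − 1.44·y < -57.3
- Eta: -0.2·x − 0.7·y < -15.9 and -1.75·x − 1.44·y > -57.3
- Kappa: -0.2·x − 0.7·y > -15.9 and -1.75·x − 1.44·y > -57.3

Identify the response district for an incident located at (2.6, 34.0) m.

Eta

-0.2·2.6 − 0.7·34.0 = -24.320, which is < -15.9
-1.75·2.6 − 1.44·34.0 = -53.510, which is > -57.3
This sign pattern matches Eta.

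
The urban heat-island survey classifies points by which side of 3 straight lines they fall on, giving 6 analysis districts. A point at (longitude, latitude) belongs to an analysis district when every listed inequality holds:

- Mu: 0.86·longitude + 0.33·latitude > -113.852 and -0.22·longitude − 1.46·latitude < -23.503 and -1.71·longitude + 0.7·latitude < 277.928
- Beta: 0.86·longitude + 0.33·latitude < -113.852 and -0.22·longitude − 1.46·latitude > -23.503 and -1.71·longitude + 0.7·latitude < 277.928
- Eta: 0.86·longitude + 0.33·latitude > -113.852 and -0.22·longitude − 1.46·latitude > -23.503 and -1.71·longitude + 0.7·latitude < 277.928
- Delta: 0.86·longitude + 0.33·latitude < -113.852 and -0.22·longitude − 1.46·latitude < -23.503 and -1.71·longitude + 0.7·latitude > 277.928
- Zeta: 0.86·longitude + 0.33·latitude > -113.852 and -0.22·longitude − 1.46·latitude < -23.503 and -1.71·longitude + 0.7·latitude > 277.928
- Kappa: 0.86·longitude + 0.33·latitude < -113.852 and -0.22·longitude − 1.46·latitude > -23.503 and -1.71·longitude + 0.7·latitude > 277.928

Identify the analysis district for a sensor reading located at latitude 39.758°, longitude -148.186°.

Delta

0.86·-148.186 + 0.33·39.758 = -114.320, which is < -113.852
-0.22·-148.186 − 1.46·39.758 = -25.446, which is < -23.503
-1.71·-148.186 + 0.7·39.758 = 281.229, which is > 277.928
This sign pattern matches Delta.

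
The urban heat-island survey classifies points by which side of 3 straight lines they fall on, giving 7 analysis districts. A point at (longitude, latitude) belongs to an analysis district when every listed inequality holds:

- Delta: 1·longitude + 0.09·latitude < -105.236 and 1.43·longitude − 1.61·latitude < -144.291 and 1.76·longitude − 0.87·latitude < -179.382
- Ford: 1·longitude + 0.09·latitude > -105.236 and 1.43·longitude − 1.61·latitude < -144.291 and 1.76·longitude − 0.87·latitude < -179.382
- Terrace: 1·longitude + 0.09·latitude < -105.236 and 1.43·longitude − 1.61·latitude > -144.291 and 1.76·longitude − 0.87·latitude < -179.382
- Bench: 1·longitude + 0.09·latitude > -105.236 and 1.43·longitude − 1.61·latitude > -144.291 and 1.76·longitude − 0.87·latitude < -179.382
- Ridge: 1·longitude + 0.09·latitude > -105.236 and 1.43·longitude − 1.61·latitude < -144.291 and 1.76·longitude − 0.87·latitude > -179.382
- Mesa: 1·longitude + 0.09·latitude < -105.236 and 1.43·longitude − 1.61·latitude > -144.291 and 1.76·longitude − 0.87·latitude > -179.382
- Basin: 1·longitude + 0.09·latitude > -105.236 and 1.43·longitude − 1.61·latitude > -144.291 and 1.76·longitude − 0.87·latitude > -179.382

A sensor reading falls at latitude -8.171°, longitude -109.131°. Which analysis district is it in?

1·-109.131 + 0.09·-8.171 = -109.866, which is < -105.236
1.43·-109.131 − 1.61·-8.171 = -142.902, which is > -144.291
1.76·-109.131 − 0.87·-8.171 = -184.962, which is < -179.382
This sign pattern matches Terrace.

Terrace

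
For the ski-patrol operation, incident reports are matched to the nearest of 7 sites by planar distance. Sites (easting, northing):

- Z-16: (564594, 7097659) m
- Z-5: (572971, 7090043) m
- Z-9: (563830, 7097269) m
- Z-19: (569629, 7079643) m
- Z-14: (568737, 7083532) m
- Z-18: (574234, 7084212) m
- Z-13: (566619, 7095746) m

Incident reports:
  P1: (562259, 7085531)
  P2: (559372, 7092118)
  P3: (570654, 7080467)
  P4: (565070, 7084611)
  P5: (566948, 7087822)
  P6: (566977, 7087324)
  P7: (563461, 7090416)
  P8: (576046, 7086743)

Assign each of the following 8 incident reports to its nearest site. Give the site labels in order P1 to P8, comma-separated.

P1 → Z-14 (d²=45960485.00)
P2 → Z-9 (d²=46406565.00)
P3 → Z-19 (d²=1729601.00)
P4 → Z-14 (d²=14611130.00)
P5 → Z-14 (d²=21604621.00)
P6 → Z-14 (d²=17476864.00)
P7 → Z-13 (d²=38381864.00)
P8 → Z-18 (d²=9689305.00)

Z-14, Z-9, Z-19, Z-14, Z-14, Z-14, Z-13, Z-18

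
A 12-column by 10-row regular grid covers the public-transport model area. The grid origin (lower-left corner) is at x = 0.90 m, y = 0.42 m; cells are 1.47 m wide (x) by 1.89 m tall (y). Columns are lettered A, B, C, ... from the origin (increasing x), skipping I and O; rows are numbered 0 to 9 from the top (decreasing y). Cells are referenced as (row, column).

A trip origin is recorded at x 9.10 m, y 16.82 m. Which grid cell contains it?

Column index: ⌊(9.10 − 0.90) / 1.47⌋ = ⌊5.578⌋ = 5 → column F
Row offset from origin: ⌊(16.82 − 0.42) / 1.89⌋ = ⌊8.677⌋ = 8 → row 1 (counted from top)

(1, F)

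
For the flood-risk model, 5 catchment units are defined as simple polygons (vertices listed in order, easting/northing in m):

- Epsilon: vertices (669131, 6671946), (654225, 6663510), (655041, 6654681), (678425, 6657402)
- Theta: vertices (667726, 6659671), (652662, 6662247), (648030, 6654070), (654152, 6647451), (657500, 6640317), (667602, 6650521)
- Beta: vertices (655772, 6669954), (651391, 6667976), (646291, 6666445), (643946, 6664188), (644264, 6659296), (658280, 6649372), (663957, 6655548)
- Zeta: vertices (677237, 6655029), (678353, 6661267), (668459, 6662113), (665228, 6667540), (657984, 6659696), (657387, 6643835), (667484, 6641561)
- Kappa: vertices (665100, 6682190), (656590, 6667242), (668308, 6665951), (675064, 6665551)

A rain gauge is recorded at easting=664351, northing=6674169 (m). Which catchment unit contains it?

Kappa

Cast a ray rightward from (664351, 6674169). For each polygon, the edges (by vertex number in listed order) whose endpoints lie on opposite sides of northing = 6674169, where each meets that height, and whether that is right or left of the point:
Epsilon: no edge straddles that height → 0 crossings.
Theta: no edge straddles that height → 0 crossings.
Beta: no edge straddles that height → 0 crossings.
Zeta: no edge straddles that height → 0 crossings.
Kappa: 1–2 at easting≈660533.6 (left), 4–1 at easting≈669903.2 (right) → 1 crossing.
Only Kappa has an odd count, so the point is inside Kappa.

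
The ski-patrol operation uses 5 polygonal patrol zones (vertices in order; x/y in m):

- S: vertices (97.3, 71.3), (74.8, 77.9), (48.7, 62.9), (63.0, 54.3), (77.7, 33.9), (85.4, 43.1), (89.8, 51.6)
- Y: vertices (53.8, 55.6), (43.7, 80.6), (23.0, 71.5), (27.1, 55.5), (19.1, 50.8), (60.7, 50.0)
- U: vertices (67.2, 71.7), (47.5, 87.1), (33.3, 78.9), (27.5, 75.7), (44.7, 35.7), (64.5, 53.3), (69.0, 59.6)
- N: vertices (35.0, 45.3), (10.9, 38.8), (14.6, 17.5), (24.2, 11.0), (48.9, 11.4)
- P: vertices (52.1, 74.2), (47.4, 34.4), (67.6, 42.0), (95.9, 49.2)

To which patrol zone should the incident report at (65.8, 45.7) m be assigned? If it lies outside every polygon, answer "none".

Cast a ray rightward from (65.8, 45.7). For each polygon, the edges (by vertex number in listed order) whose endpoints lie on opposite sides of y = 45.7, where each meets that height, and whether that is right or left of the point:
S: 4–5 at x≈69.20 (right), 6–7 at x≈86.75 (right) → 2 crossings.
Y: no edge straddles that height → 0 crossings.
U: 4–5 at x≈40.40 (left), 5–6 at x≈55.95 (left) → 0 crossings.
N: no edge straddles that height → 0 crossings.
P: 1–2 at x≈48.73 (left), 3–4 at x≈82.14 (right) → 1 crossing.
Only P has an odd count, so the point is inside P.

P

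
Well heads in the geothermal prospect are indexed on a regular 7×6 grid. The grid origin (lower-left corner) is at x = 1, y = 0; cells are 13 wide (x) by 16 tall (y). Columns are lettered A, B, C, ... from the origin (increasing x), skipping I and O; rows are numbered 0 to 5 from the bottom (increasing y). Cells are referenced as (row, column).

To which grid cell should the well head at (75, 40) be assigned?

(2, F)

Column index: ⌊(75 − 1) / 13⌋ = ⌊5.692⌋ = 5 → column F
Row offset from origin: ⌊(40 − 0) / 16⌋ = ⌊2.500⌋ = 2 → row 2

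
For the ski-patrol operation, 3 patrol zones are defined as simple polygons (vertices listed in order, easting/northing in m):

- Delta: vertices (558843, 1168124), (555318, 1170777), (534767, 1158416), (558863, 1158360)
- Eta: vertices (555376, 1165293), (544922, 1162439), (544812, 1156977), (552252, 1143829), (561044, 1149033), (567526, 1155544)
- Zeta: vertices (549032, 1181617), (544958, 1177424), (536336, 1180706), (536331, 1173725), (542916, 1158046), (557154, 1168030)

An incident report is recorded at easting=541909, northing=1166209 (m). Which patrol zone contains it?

Cast a ray rightward from (541909, 1166209). For each polygon, the edges (by vertex number in listed order) whose endpoints lie on opposite sides of northing = 1166209, where each meets that height, and whether that is right or left of the point:
Delta: 2–3 at easting≈547723.4 (right), 4–1 at easting≈558846.9 (right) → 2 crossings.
Eta: no edge straddles that height → 0 crossings.
Zeta: 4–5 at easting≈539487.6 (left), 5–6 at easting≈554557.1 (right) → 1 crossing.
Only Zeta has an odd count, so the point is inside Zeta.

Zeta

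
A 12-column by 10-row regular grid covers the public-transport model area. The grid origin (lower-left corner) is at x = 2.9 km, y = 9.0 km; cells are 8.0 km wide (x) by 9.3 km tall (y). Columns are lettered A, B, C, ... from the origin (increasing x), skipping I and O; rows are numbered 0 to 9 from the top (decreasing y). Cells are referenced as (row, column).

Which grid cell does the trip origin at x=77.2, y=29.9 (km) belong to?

(7, K)

Column index: ⌊(77.2 − 2.9) / 8.0⌋ = ⌊9.287⌋ = 9 → column K
Row offset from origin: ⌊(29.9 − 9.0) / 9.3⌋ = ⌊2.247⌋ = 2 → row 7 (counted from top)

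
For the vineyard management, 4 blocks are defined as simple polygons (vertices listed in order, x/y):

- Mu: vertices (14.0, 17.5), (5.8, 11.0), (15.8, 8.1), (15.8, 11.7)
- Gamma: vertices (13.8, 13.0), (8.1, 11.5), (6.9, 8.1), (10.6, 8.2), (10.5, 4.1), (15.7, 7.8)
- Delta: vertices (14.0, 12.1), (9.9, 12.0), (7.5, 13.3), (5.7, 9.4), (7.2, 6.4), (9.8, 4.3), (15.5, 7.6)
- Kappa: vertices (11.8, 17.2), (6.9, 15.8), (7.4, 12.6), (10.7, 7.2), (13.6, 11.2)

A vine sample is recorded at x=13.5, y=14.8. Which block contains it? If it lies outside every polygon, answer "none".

Cast a ray rightward from (13.5, 14.8). For each polygon, the edges (by vertex number in listed order) whose endpoints lie on opposite sides of y = 14.8, where each meets that height, and whether that is right or left of the point:
Mu: 1–2 at x≈10.59 (left), 4–1 at x≈14.84 (right) → 1 crossing.
Gamma: no edge straddles that height → 0 crossings.
Delta: no edge straddles that height → 0 crossings.
Kappa: 2–3 at x≈7.06 (left), 5–1 at x≈12.52 (left) → 0 crossings.
Only Mu has an odd count, so the point is inside Mu.

Mu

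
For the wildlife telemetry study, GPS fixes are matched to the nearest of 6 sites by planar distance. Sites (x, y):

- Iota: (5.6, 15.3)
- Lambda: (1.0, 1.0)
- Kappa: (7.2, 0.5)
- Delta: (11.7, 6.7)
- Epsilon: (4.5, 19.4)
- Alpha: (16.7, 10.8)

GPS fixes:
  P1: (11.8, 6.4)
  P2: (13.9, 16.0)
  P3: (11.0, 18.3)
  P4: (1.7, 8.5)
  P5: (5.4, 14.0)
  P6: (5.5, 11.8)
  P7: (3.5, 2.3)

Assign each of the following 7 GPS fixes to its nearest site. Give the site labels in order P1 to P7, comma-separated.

P1 → Delta (d²=0.10)
P2 → Alpha (d²=34.88)
P3 → Iota (d²=38.16)
P4 → Lambda (d²=56.74)
P5 → Iota (d²=1.73)
P6 → Iota (d²=12.26)
P7 → Lambda (d²=7.94)

Delta, Alpha, Iota, Lambda, Iota, Iota, Lambda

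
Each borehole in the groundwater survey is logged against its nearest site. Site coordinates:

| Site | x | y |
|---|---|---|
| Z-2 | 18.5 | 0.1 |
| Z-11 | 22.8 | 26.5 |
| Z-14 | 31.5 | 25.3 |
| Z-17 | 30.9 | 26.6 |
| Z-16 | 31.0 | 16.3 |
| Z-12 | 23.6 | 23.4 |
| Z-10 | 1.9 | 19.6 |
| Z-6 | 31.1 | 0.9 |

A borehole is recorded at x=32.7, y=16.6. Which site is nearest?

Squared distances to each site:
Z-2: 473.890; Z-11: 196.020; Z-14: 77.130; Z-17: 103.240; Z-16: 2.980; Z-12: 129.050; Z-10: 957.640; Z-6: 249.050.
Minimum at Z-16.

Z-16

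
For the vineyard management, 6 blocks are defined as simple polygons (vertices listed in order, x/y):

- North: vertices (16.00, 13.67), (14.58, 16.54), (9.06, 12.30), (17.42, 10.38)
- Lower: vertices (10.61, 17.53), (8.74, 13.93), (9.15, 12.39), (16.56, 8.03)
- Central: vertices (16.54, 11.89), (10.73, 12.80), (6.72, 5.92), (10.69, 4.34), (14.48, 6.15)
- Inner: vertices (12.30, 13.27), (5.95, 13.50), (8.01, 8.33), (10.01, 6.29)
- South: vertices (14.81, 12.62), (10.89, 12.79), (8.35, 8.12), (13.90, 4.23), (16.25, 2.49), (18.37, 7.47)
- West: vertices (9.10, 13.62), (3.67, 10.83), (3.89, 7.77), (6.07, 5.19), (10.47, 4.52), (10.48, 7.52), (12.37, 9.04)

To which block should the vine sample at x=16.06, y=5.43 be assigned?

Cast a ray rightward from (16.06, 5.43). For each polygon, the edges (by vertex number in listed order) whose endpoints lie on opposite sides of y = 5.43, where each meets that height, and whether that is right or left of the point:
North: no edge straddles that height → 0 crossings.
Lower: no edge straddles that height → 0 crossings.
Central: 3–4 at x≈7.951 (left), 4–5 at x≈12.972 (left) → 0 crossings.
Inner: no edge straddles that height → 0 crossings.
South: 3–4 at x≈12.188 (left), 5–6 at x≈17.502 (right) → 1 crossing.
West: 3–4 at x≈5.867 (left), 5–6 at x≈10.473 (left) → 0 crossings.
Only South has an odd count, so the point is inside South.

South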